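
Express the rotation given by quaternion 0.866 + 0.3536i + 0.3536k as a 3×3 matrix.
[[0.7499, -0.6124, 0.2501], [0.6124, 0.4999, -0.6124], [0.2501, 0.6124, 0.7499]]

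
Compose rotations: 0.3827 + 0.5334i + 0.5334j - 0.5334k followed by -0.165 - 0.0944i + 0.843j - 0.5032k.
-0.7309 - 0.3054i - 0.0842j - 0.6046k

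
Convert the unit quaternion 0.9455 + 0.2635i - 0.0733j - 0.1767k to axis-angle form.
axis = (0.8092, -0.2251, -0.5427), θ = 38°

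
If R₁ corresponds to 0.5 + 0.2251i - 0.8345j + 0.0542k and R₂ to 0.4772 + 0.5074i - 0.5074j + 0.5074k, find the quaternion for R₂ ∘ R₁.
-0.3265 + 0.757i - 0.5652j - 0.0296k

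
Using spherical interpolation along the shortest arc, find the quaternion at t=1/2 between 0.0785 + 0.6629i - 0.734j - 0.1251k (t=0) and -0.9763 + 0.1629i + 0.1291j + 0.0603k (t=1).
0.7207 + 0.3416i - 0.5897j - 0.1267k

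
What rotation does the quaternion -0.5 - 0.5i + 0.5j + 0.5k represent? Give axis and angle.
axis = (-√3/3, √3/3, √3/3), θ = 4π/3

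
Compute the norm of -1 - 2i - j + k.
√7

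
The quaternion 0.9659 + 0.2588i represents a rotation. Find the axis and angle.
axis = (1, 0, 0), θ = π/6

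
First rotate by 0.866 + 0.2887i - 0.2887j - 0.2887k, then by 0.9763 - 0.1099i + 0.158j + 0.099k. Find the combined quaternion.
0.9514 + 0.1697i - 0.1482j - 0.21k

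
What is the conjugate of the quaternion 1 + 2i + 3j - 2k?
1 - 2i - 3j + 2k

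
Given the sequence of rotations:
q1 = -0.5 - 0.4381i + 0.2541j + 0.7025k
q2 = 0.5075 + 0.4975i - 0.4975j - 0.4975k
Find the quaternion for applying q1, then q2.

q2 · q1 = 0.4401 - 0.6942i + 0.2462j + 0.5137k
0.4401 - 0.6942i + 0.2462j + 0.5137k


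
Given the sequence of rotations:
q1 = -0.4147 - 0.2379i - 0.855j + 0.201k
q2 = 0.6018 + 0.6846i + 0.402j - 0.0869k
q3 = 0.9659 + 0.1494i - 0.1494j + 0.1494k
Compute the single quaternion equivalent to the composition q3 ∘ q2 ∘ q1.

q2 · q1 = 0.2745 - 0.4206i - 0.7982j - 0.3327k
q3 · q2 · q1 = 0.2584 - 0.1963i - 0.8251j - 0.4624k
0.2584 - 0.1963i - 0.8251j - 0.4624k


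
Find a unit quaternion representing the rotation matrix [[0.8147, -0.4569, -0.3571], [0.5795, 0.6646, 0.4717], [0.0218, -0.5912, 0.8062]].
0.9063 - 0.2932i - 0.1045j + 0.2859k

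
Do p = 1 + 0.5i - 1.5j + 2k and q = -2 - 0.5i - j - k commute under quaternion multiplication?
No: pq = -1.25 + 2i + 1.5j - 6.25k ≠ -1.25 - 5i + 2.5j - 3.75k = qp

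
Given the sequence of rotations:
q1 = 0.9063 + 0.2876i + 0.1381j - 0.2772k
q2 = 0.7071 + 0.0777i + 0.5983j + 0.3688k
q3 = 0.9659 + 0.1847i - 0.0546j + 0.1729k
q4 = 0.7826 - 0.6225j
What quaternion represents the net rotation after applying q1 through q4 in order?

q2 · q1 = 0.6381 + 0.057i + 0.7675j - 0.0231k
q3 · q2 · q1 = 0.6517 + 0.0415i + 0.7206j + 0.2329k
q4 · q3 · q2 · q1 = 0.9586 - 0.1125i + 0.1583j + 0.2081k
0.9586 - 0.1125i + 0.1583j + 0.2081k


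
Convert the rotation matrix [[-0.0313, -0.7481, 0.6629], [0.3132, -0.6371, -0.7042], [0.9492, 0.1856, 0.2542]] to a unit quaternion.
0.3827 + 0.5813i - 0.187j + 0.6933k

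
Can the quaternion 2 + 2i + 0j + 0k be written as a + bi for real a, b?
Yes. The quaternion 2 + 2i has j- and k-coefficients y = z = 0, so it lies in the complex subalgebra spanned by 1 and i.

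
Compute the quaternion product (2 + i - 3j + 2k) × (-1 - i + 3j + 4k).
-21i + 3j + 6k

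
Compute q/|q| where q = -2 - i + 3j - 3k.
-0.417 - 0.2085i + 0.6255j - 0.6255k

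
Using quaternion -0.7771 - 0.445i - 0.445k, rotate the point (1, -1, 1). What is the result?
(1.692, -0.208, 0.308)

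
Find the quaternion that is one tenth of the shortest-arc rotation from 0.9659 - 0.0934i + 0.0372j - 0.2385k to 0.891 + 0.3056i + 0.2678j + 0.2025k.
0.9772 - 0.0524i + 0.0627j - 0.1959k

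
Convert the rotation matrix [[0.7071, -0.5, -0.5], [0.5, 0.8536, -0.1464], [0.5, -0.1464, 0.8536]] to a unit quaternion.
0.9239 - 0.2706j + 0.2706k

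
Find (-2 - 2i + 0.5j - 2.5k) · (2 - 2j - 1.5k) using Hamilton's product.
-6.75 - 9.75i + 2j + 2k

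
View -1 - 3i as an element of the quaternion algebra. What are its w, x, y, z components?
-1 - 3i + 0j + 0k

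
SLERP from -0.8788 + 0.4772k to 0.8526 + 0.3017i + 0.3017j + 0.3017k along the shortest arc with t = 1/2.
-0.9663 - 0.1684i - 0.1684j + 0.0979k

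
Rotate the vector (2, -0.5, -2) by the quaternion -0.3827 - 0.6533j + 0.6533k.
(-2.664, 0.634, -0.866)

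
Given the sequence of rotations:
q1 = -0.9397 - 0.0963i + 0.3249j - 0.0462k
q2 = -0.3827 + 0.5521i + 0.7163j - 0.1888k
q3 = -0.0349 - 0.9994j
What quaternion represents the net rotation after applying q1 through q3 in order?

q2 · q1 = 0.1713 - 0.4537i - 0.7538j + 0.4435k
q3 · q2 · q1 = -0.7593 - 0.4274i - 0.1449j - 0.4689k
-0.7593 - 0.4274i - 0.1449j - 0.4689k


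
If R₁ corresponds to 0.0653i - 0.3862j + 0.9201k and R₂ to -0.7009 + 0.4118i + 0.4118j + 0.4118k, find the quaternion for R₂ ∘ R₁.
-0.2468 + 0.4922i - 0.0813j - 0.8308k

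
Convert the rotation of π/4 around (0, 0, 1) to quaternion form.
0.9239 + 0.3827k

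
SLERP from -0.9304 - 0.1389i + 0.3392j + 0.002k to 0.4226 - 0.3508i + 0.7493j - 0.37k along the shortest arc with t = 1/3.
-0.9802 + 0.0504i - 0.0721j + 0.1776k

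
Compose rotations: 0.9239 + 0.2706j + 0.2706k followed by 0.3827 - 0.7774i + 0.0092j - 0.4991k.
0.4861 - 0.5807i + 0.3224j - 0.5679k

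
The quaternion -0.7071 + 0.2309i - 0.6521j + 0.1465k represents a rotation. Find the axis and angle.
axis = (0.3265, -0.9222, 0.2072), θ = 3π/2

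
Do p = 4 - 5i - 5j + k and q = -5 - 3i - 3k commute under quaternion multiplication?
No: pq = -32 + 28i + 7j - 32k ≠ -32 - 2i + 43j - 2k = qp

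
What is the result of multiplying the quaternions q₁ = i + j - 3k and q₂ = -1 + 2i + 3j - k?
-8 + 7i - 6j + 4k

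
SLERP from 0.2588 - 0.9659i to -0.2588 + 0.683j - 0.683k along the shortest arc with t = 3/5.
0.3503 - 0.5478i - 0.5372j + 0.5372k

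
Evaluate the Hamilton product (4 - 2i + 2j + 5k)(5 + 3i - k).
31 + 23j + 15k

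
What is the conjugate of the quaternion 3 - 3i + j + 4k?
3 + 3i - j - 4k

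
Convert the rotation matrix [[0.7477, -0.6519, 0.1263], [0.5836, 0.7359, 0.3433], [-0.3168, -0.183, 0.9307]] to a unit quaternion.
0.9239 - 0.1424i + 0.1199j + 0.3343k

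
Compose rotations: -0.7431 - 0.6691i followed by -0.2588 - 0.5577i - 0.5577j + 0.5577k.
-0.1808 + 0.5876i + 0.0413j - 0.7876k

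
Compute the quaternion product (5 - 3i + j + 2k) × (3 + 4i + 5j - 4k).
30 - 3i + 24j - 33k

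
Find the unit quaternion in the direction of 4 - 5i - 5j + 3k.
0.4619 - 0.5774i - 0.5774j + 0.3464k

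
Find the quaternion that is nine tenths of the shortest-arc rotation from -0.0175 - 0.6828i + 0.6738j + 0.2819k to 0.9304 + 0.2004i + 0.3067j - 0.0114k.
0.9099 + 0.093i + 0.403j + 0.0316k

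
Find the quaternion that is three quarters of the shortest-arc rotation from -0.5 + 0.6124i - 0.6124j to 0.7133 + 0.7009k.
-0.7592 + 0.1947i - 0.1947j - 0.5898k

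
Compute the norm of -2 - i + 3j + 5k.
√39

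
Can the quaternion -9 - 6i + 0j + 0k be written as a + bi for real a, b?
Yes. The quaternion -9 - 6i has j- and k-coefficients y = z = 0, so it lies in the complex subalgebra spanned by 1 and i.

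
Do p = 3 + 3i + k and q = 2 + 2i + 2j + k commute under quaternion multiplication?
No: pq = -1 + 10i + 5j + 11k ≠ -1 + 14i + 7j - k = qp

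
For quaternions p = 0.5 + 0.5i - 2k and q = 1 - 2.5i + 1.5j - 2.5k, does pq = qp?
No: pq = -3.25 + 2.25i + 7j - 2.5k ≠ -3.25 - 3.75i - 5.5j - 4k = qp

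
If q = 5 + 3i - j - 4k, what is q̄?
5 - 3i + j + 4k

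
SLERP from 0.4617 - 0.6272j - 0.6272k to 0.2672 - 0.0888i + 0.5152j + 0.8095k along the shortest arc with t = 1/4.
0.289 + 0.0245i - 0.6349j - 0.7161k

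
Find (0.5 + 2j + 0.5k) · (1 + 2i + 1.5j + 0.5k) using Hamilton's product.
-2.75 + 1.25i + 3.75j - 3.25k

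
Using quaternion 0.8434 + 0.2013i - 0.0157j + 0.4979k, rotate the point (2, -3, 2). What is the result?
(3.894, -0.313, 1.319)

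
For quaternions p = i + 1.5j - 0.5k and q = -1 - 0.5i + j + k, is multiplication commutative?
No: pq = -0.5 + i - 2.25j + 2.25k ≠ -0.5 - 3i - 0.75j - 1.25k = qp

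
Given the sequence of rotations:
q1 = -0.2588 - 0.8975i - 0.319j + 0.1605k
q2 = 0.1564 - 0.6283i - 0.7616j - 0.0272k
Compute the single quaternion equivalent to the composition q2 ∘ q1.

q2 · q1 = -0.843 - 0.1087i + 0.2725j - 0.451k
-0.843 - 0.1087i + 0.2725j - 0.451k


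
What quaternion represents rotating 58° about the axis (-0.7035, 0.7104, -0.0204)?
0.8746 - 0.3411i + 0.3444j - 0.0099k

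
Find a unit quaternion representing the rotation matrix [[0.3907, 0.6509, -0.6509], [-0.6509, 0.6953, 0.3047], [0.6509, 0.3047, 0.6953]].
0.8339 - 0.3903j - 0.3903k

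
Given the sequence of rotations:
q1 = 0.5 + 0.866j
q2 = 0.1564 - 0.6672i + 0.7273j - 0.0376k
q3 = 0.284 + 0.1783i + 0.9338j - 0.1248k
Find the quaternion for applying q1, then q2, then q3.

q2 · q1 = -0.5516 - 0.301i + 0.4991j - 0.5966k
q3 · q2 · q1 = -0.6435 - 0.6787i - 0.2294j + 0.2695k
-0.6435 - 0.6787i - 0.2294j + 0.2695k


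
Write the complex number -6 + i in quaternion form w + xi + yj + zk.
-6 + i + 0j + 0k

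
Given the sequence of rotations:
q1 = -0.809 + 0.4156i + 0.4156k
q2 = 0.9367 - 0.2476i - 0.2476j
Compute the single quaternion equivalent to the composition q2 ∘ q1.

q2 · q1 = -0.6549 + 0.4867i + 0.3032j + 0.4922k
-0.6549 + 0.4867i + 0.3032j + 0.4922k


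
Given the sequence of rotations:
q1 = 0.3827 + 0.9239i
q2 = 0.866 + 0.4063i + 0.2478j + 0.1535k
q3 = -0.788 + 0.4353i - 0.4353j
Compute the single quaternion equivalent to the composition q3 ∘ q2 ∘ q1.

q2 · q1 = -0.044 + 0.9556i + 0.2367j - 0.1702k
q3 · q2 · q1 = -0.2783 - 0.6981i - 0.0933j + 0.6531k
-0.2783 - 0.6981i - 0.0933j + 0.6531k


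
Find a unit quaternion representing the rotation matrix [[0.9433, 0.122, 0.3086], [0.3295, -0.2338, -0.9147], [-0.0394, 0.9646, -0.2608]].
0.6018 + 0.7807i + 0.1446j + 0.0862k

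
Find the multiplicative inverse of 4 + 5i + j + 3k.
0.0784 - 0.098i - 0.0196j - 0.0588k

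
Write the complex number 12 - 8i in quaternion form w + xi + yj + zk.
12 - 8i + 0j + 0k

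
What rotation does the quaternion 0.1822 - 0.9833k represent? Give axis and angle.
axis = (0, 0, -1), θ = 159°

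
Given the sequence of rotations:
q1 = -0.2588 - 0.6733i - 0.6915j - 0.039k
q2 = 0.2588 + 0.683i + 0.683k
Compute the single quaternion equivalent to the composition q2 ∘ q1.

q2 · q1 = 0.4195 + 0.1213i - 0.6122j - 0.6591k
0.4195 + 0.1213i - 0.6122j - 0.6591k


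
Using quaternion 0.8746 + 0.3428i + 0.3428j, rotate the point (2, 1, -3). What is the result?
(-0.034, 3.034, -2.189)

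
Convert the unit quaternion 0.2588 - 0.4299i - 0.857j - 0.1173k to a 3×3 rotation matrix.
[[-0.4964, 0.7976, -0.3427], [0.6761, 0.6029, 0.4236], [0.5444, -0.0215, -0.8385]]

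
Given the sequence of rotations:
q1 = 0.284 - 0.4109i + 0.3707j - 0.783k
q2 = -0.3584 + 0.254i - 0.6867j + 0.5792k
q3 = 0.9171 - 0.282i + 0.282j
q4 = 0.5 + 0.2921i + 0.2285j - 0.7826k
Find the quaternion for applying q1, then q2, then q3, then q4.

q2 · q1 = 0.7107 + 0.5424i - 0.367j + 0.2571k
q3 · q2 · q1 = 0.9082 + 0.3695i - 0.0637j + 0.1863k
q4 · q3 · q2 · q1 = 0.5065 + 0.4428i - 0.1679j - 0.7206k
0.5065 + 0.4428i - 0.1679j - 0.7206k


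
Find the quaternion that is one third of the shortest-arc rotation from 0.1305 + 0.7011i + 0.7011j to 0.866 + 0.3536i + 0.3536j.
0.4226 + 0.6409i + 0.6409j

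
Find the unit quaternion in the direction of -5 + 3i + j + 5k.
-0.6455 + 0.3873i + 0.1291j + 0.6455k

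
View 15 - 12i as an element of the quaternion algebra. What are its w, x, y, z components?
15 - 12i + 0j + 0k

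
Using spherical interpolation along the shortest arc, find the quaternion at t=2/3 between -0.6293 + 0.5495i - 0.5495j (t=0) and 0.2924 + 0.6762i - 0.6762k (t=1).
-0.0477 + 0.797i - 0.2487j - 0.5483k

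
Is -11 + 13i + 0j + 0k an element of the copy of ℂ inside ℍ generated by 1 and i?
Yes. The quaternion -11 + 13i has j- and k-coefficients y = z = 0, so it lies in the complex subalgebra spanned by 1 and i.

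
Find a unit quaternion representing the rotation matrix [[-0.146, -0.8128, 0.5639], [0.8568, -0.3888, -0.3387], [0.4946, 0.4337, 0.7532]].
0.5519 + 0.3499i + 0.0314j + 0.7563k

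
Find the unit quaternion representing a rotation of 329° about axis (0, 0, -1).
-0.9636 - 0.2672k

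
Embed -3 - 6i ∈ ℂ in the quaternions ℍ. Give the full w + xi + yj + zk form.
-3 - 6i + 0j + 0k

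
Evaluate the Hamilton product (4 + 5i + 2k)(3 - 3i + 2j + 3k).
21 - i - 13j + 28k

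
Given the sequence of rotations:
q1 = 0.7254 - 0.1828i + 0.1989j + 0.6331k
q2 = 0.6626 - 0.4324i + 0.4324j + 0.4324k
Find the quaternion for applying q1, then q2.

q2 · q1 = 0.0419 - 0.247i + 0.6402j + 0.7262k
0.0419 - 0.247i + 0.6402j + 0.7262k


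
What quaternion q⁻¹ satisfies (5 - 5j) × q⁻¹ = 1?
0.1 + 0.1j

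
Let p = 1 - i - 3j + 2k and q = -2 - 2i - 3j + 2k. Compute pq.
-17 + j - 5k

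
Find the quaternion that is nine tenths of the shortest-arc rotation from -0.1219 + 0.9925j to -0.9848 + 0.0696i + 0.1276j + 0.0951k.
-0.9598 + 0.0667i + 0.2572j + 0.0911k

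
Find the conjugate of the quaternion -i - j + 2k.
i + j - 2k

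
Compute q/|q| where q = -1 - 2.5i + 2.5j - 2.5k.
-0.225 - 0.5625i + 0.5625j - 0.5625k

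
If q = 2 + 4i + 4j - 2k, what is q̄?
2 - 4i - 4j + 2k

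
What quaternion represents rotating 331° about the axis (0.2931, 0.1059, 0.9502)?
-0.9681 + 0.0734i + 0.0265j + 0.2379k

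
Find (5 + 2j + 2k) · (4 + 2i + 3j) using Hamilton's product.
14 + 4i + 27j + 4k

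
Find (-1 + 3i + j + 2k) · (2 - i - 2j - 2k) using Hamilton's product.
7 + 9i + 8j + k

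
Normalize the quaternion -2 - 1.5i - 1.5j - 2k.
-0.5657 - 0.4243i - 0.4243j - 0.5657k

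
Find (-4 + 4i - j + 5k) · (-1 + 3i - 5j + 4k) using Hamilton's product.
-33 + 5i + 20j - 38k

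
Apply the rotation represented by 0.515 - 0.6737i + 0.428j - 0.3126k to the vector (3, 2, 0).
(0.805, -2.902, -1.982)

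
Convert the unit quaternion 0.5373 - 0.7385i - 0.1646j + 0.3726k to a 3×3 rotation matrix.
[[0.6682, -0.1573, -0.7272], [0.6435, -0.3684, 0.6709], [-0.3735, -0.9163, -0.145]]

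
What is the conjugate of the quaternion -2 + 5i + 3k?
-2 - 5i - 3k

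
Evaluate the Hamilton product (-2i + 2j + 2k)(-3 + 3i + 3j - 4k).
8 - 8i - 8j - 18k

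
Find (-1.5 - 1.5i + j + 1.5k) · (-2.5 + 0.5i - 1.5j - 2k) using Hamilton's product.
9 + 3.25i - 2.5j + k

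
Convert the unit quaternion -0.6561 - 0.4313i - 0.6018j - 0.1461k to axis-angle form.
axis = (-0.5715, -0.7974, -0.1936), θ = 262°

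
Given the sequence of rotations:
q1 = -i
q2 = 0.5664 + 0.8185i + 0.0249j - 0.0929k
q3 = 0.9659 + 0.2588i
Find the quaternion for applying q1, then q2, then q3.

q2 · q1 = 0.8185 - 0.5664i + 0.0929j + 0.0249k
q3 · q2 · q1 = 0.9372 - 0.3353i + 0.0833j + 0.0481k
0.9372 - 0.3353i + 0.0833j + 0.0481k


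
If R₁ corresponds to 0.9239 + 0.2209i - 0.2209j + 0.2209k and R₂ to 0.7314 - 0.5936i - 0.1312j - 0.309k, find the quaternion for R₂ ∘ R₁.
0.8461 - 0.4841i - 0.2199j + 0.0362k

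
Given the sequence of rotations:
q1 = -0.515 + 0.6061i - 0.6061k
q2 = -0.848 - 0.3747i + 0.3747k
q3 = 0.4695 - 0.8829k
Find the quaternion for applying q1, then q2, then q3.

q2 · q1 = 0.8909 - 0.321i + 0.321k
q3 · q2 · q1 = 0.7017 - 0.1507i + 0.2834j - 0.6359k
0.7017 - 0.1507i + 0.2834j - 0.6359k


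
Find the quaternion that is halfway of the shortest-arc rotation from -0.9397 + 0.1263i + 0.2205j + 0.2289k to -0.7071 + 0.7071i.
-0.8793 + 0.445i + 0.1177j + 0.1222k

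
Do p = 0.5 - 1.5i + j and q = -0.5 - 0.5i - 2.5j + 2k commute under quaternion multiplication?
No: pq = 1.5 + 2.5i + 1.25j + 5.25k ≠ 1.5 - 1.5i - 4.75j - 3.25k = qp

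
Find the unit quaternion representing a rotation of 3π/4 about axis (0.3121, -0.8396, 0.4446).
0.3827 + 0.2883i - 0.7757j + 0.4108k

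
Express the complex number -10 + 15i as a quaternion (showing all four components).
-10 + 15i + 0j + 0k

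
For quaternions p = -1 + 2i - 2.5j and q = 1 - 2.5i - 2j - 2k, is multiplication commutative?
No: pq = -1 + 9.5i + 3.5j - 8.25k ≠ -1 - 0.5i - 4.5j + 12.25k = qp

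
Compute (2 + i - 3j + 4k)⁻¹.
0.0667 - 0.0333i + 0.1j - 0.1333k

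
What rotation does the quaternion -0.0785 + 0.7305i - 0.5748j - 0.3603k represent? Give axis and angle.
axis = (0.7328, -0.5766, -0.3614), θ = 189°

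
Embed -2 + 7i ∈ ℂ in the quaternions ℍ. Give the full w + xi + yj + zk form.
-2 + 7i + 0j + 0k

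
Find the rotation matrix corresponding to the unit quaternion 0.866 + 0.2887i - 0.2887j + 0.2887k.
[[0.6666, -0.6667, -0.3333], [0.3333, 0.6666, -0.6667], [0.6667, 0.3333, 0.6666]]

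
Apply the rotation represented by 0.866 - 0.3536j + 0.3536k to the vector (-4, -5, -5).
(4.125, -4.949, -4.949)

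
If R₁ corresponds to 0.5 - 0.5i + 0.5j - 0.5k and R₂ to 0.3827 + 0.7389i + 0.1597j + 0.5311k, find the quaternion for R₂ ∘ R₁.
0.7465 - 0.1673i + 0.3751j + 0.5235k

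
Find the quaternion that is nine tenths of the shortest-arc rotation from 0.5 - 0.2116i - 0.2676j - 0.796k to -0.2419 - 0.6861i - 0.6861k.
-0.166 - 0.6619i - 0.0314j - 0.7303k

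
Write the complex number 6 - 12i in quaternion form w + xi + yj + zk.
6 - 12i + 0j + 0k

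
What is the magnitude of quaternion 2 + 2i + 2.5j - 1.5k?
4.062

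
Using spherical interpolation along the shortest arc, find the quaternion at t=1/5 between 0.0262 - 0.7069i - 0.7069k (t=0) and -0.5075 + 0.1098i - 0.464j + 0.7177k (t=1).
0.1392 - 0.6225i + 0.107j - 0.7627k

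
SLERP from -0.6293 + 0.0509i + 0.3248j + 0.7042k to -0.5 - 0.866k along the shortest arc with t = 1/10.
-0.5332 + 0.0485i + 0.3095j + 0.7858k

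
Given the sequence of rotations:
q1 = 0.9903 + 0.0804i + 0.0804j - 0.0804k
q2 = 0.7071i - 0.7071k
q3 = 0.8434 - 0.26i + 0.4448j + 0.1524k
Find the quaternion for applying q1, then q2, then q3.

q2 · q1 = -0.1137 + 0.7571i - 0.6434k
q3 · q2 · q1 = 0.199 + 0.3819i - 0.1025j - 0.8967k
0.199 + 0.3819i - 0.1025j - 0.8967k


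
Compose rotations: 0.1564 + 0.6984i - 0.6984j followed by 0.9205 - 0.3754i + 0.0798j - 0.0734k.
0.4619 + 0.5329i - 0.6817j + 0.195k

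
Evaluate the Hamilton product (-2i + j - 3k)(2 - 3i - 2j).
-4 - 10i + 11j + k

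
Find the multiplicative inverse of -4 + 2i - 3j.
-0.1379 - 0.069i + 0.1034j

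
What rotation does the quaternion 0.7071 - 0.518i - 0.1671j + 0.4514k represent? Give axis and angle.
axis = (-0.7326, -0.2363, 0.6384), θ = π/2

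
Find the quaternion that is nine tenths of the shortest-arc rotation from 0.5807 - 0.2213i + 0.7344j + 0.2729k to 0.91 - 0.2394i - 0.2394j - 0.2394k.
0.9384 - 0.2558i - 0.1317j - 0.1916k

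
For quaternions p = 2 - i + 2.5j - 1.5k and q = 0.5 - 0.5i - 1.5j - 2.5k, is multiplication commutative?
No: pq = 0.5 - 10i - 3.5j - 3k ≠ 0.5 + 7i - 8.5k = qp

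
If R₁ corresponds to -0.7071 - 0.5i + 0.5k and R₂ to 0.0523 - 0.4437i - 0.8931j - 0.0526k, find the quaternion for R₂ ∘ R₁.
-0.2325 - 0.159i + 0.8797j - 0.3832k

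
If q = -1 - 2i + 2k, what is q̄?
-1 + 2i - 2k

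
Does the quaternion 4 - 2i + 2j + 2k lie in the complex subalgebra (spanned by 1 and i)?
No. The quaternion 4 - 2i + 2j + 2k has j-coefficient y = 2 and k-coefficient z = 2, not both zero, so it does not lie in the complex subalgebra spanned by 1 and i.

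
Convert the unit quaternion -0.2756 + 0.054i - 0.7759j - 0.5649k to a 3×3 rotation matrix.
[[-0.8423, -0.3952, 0.3667], [0.2276, 0.3559, 0.9064], [-0.4887, 0.8468, -0.2099]]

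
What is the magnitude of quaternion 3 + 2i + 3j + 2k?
√26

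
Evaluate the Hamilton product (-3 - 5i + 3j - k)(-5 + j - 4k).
8 + 14i - 38j + 12k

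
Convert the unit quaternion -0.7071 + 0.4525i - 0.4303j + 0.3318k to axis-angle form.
axis = (0.6399, -0.6085, 0.4692), θ = 3π/2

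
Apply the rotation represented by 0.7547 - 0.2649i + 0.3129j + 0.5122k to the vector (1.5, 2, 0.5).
(-1.358, 1.941, -0.942)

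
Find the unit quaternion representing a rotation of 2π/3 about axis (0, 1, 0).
0.5 + 0.866j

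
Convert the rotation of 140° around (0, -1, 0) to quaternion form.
0.342 - 0.9397j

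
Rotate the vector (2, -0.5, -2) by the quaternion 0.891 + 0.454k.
(1.58, 1.324, -2)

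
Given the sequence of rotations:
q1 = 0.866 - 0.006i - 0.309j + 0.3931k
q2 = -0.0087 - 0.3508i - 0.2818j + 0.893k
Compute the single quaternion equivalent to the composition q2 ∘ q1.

q2 · q1 = -0.4478 - 0.1386i - 0.1088j + 0.8766k
-0.4478 - 0.1386i - 0.1088j + 0.8766k


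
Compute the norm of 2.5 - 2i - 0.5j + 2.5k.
4.093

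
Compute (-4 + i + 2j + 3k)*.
-4 - i - 2j - 3k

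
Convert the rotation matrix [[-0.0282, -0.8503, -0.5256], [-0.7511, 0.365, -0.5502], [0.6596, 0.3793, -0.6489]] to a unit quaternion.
-0.4147 - 0.5603i + 0.7145j - 0.0598k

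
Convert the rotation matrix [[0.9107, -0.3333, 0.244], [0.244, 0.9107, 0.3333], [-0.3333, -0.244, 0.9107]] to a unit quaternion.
0.9659 - 0.1494i + 0.1494j + 0.1494k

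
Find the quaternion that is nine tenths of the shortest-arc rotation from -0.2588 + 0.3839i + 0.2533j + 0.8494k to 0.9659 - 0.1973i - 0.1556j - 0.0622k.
-0.9415 + 0.2338i + 0.1782j + 0.1649k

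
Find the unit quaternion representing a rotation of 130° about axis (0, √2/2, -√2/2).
0.4226 + 0.6409j - 0.6409k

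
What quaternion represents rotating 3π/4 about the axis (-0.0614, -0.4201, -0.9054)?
0.3827 - 0.0567i - 0.3881j - 0.8365k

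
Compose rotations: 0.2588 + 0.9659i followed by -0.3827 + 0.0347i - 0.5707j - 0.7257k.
-0.1326 - 0.3607i - 0.8487j + 0.3634k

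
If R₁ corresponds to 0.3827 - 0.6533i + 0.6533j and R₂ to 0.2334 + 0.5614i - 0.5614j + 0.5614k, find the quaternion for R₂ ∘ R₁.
0.8228 - 0.3044i - 0.4291j + 0.2148k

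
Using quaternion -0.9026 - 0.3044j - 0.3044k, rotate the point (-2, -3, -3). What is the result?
(-1.259, -4.099, -1.901)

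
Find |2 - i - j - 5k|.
√31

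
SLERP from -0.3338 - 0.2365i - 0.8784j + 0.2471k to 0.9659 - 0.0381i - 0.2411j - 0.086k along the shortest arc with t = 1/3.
-0.7281 - 0.1781i - 0.6149j + 0.2449k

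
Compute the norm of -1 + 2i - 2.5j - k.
3.5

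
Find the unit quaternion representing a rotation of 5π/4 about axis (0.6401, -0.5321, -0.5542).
-0.3827 + 0.5914i - 0.4916j - 0.512k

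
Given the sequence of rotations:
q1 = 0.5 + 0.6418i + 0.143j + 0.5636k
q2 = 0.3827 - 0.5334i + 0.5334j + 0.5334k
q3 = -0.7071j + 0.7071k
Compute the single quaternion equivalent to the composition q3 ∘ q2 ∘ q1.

q2 · q1 = 0.1568 + 0.2033i + 0.9644j + 0.0638k
q3 · q2 · q1 = 0.6368 - 0.727i + 0.0329j + 0.2546k
0.6368 - 0.727i + 0.0329j + 0.2546k


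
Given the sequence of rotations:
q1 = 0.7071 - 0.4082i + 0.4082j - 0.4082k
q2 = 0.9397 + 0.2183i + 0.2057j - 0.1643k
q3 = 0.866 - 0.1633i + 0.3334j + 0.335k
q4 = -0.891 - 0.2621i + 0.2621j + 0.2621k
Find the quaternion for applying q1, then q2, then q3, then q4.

q2 · q1 = 0.6025 - 0.2461i + 0.6852j - 0.3267k
q3 · q2 · q1 = 0.3626 - 0.65i + 0.6585j - 0.1109k
q4 · q3 · q2 · q1 = -0.637 + 0.2825i - 0.6911j + 0.1916k
-0.637 + 0.2825i - 0.6911j + 0.1916k


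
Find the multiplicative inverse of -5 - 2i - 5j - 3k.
-0.0794 + 0.0317i + 0.0794j + 0.0476k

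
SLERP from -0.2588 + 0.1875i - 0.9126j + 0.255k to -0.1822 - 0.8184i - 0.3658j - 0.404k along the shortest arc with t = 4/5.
-0.2425 - 0.7012i - 0.5998j - 0.2995k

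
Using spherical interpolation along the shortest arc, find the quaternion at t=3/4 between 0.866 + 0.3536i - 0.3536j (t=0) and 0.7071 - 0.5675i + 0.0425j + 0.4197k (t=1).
0.8603 - 0.363i - 0.075j + 0.3501k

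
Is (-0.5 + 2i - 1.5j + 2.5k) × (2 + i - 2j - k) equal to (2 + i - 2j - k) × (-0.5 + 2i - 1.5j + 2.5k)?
No: pq = -3.5 + 10i + 2.5j + 3k ≠ -3.5 - 3i - 6.5j + 8k = qp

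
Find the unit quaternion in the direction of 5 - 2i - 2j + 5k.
0.6565 - 0.2626i - 0.2626j + 0.6565k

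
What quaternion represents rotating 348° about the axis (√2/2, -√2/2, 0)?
-0.9945 + 0.0739i - 0.0739j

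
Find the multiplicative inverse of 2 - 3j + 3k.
0.0909 + 0.1364j - 0.1364k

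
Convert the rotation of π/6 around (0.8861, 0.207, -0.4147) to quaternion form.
0.9659 + 0.2293i + 0.0536j - 0.1073k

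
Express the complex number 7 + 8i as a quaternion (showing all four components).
7 + 8i + 0j + 0k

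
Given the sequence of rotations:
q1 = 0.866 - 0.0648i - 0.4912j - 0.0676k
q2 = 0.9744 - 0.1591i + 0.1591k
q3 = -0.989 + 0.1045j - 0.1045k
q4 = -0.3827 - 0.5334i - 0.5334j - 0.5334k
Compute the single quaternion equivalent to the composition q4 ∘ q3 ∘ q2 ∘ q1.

q2 · q1 = 0.8443 - 0.1228i - 0.4997j + 0.1501k
q3 · q2 · q1 = -0.7671 + 0.0849i + 0.5953j - 0.2238k
q4 · q3 · q2 · q1 = 0.537 + 0.8136i + 0.0167j + 0.2226k
0.537 + 0.8136i + 0.0167j + 0.2226k


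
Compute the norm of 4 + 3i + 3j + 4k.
√50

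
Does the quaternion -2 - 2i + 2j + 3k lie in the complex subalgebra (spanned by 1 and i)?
No. The quaternion -2 - 2i + 2j + 3k has j-coefficient y = 2 and k-coefficient z = 3, not both zero, so it does not lie in the complex subalgebra spanned by 1 and i.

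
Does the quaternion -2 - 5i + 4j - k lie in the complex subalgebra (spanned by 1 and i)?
No. The quaternion -2 - 5i + 4j - k has j-coefficient y = 4 and k-coefficient z = -1, not both zero, so it does not lie in the complex subalgebra spanned by 1 and i.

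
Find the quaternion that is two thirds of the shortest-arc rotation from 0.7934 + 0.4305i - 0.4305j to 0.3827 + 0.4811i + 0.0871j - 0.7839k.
0.6026 + 0.5313i - 0.1067j - 0.5858k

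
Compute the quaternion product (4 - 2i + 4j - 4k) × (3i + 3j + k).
-2 + 28i + 2j - 14k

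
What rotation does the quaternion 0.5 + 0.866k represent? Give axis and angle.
axis = (0, 0, 1), θ = 2π/3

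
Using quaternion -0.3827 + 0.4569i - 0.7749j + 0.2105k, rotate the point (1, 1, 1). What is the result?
(-0.051, -0.352, -1.695)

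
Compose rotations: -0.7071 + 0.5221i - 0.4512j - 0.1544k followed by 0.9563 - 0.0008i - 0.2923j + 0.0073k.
-0.8065 + 0.5483i - 0.2211j + 0.0002k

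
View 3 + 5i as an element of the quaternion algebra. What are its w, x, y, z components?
3 + 5i + 0j + 0k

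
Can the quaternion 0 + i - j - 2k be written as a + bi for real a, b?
No. The quaternion i - j - 2k has j-coefficient y = -1 and k-coefficient z = -2, not both zero, so it does not lie in the complex subalgebra spanned by 1 and i.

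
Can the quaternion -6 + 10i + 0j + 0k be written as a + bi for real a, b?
Yes. The quaternion -6 + 10i has j- and k-coefficients y = z = 0, so it lies in the complex subalgebra spanned by 1 and i.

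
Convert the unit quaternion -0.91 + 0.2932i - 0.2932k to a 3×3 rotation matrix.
[[0.8281, -0.5336, -0.1719], [0.5336, 0.6561, 0.5336], [-0.1719, -0.5336, 0.8281]]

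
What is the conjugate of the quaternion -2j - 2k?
2j + 2k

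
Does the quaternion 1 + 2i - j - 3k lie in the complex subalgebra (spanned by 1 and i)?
No. The quaternion 1 + 2i - j - 3k has j-coefficient y = -1 and k-coefficient z = -3, not both zero, so it does not lie in the complex subalgebra spanned by 1 and i.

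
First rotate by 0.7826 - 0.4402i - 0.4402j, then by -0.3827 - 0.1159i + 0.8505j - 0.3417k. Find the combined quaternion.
0.0239 - 0.0727i + 0.9845j + 0.158k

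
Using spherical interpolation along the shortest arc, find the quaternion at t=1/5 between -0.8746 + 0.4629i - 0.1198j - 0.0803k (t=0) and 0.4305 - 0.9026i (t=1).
-0.8105 + 0.5736i - 0.0984j - 0.0659k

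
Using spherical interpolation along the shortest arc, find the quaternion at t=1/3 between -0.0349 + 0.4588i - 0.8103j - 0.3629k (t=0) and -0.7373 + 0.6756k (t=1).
0.3006 + 0.3683i - 0.6504j - 0.5924k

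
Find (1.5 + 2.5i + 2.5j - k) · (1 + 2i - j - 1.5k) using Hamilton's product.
-2.5 + 0.75i + 2.75j - 10.75k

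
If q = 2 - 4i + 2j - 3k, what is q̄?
2 + 4i - 2j + 3k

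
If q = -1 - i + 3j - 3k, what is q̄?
-1 + i - 3j + 3k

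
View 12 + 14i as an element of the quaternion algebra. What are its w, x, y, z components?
12 + 14i + 0j + 0k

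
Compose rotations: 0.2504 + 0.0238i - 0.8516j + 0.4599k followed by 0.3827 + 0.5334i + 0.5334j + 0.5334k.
0.2921 + 0.8422i - 0.425j - 0.1574k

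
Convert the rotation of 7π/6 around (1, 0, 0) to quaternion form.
-0.2588 + 0.9659i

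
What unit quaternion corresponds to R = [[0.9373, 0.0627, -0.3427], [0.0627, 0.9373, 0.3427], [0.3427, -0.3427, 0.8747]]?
0.9682 - 0.177i - 0.177j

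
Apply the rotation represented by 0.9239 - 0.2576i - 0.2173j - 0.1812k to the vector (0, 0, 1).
(-0.308, 0.555, 0.773)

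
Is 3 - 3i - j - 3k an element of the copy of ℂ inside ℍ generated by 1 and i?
No. The quaternion 3 - 3i - j - 3k has j-coefficient y = -1 and k-coefficient z = -3, not both zero, so it does not lie in the complex subalgebra spanned by 1 and i.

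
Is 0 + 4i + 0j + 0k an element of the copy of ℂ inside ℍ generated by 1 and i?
Yes. The quaternion 4i has j- and k-coefficients y = z = 0, so it lies in the complex subalgebra spanned by 1 and i.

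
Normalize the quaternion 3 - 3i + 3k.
0.5774 - 0.5774i + 0.5774k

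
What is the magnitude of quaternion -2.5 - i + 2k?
3.354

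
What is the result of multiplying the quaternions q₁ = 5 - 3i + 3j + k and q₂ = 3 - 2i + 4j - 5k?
2 - 38i + 12j - 28k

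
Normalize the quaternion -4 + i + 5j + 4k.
-0.5252 + 0.1313i + 0.6565j + 0.5252k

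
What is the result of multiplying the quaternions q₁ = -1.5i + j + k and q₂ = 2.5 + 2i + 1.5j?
1.5 - 5.25i + 4.5j - 1.75k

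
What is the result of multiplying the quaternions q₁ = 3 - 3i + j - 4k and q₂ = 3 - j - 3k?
-2 - 16i - 9j - 18k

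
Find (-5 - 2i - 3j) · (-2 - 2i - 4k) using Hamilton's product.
6 + 26i - 2j + 14k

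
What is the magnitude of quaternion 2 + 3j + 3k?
√22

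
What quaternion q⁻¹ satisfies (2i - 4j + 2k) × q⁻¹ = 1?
-0.0833i + 0.1667j - 0.0833k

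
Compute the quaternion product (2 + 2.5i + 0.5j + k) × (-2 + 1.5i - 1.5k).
-6.25 - 2.75i + 4.25j - 5.75k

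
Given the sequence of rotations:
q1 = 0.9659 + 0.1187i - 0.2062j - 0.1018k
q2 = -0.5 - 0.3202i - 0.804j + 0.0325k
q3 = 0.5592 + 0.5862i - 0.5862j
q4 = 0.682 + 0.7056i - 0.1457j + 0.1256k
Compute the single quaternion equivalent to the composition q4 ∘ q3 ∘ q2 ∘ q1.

q2 · q1 = -0.6074 - 0.2801i - 0.7022j + 0.2438k
q3 · q2 · q1 = -0.5871 - 0.6556i - 0.1795j - 0.4395k
q4 · q3 · q2 · q1 = 0.0912 - 0.7748i + 0.1909j - 0.5957k
0.0912 - 0.7748i + 0.1909j - 0.5957k


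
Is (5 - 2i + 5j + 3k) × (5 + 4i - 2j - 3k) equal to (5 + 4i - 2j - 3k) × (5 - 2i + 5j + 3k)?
No: pq = 52 + i + 21j - 16k ≠ 52 + 19i + 9j + 16k = qp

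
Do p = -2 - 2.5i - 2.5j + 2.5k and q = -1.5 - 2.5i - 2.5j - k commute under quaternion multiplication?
No: pq = -7 + 17.5i - 1.75k ≠ -7 + 17.5j - 1.75k = qp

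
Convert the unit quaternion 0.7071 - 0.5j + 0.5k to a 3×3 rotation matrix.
[[0, -0.7071, -0.7071], [0.7071, 0.5, -0.5], [0.7071, -0.5, 0.5]]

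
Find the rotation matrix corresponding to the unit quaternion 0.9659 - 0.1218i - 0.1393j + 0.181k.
[[0.8957, -0.3157, -0.3132], [0.3836, 0.9048, 0.1849], [0.225, -0.2857, 0.9315]]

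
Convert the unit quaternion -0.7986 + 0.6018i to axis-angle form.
axis = (1, 0, 0), θ = 286°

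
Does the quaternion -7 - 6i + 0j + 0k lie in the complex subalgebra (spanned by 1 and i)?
Yes. The quaternion -7 - 6i has j- and k-coefficients y = z = 0, so it lies in the complex subalgebra spanned by 1 and i.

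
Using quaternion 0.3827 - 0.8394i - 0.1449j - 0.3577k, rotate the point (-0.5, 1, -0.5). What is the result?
(-0.079, -1.023, -0.669)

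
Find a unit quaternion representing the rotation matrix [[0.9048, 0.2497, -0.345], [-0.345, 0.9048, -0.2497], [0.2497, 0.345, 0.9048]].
0.9636 + 0.1543i - 0.1543j - 0.1543k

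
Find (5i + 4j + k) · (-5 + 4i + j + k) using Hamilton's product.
-25 - 22i - 21j - 16k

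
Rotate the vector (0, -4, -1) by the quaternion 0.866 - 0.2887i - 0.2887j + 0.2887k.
(2, -3, 2)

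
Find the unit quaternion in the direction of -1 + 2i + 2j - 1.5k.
-0.2981 + 0.5963i + 0.5963j - 0.4472k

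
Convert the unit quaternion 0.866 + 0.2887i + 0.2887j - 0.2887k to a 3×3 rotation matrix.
[[0.6666, 0.6667, 0.3333], [-0.3333, 0.6666, -0.6667], [-0.6667, 0.3333, 0.6666]]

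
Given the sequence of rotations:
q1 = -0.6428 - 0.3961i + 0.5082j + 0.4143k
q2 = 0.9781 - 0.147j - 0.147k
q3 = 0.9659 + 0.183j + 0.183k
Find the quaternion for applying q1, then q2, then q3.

q2 · q1 = -0.4931 - 0.3736i + 0.6498j + 0.4415k
q3 · q2 · q1 = -0.676 - 0.399i + 0.469j + 0.4046k
-0.676 - 0.399i + 0.469j + 0.4046k


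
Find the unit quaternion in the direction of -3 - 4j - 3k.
-0.5145 - 0.686j - 0.5145k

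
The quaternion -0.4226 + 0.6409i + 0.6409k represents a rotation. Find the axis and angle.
axis = (√2/2, 0, √2/2), θ = 230°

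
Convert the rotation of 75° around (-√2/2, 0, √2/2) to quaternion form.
0.7934 - 0.4305i + 0.4305k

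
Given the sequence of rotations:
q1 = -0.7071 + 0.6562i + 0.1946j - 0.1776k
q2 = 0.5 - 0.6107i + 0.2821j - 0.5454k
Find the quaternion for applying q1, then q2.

q2 · q1 = -0.1046 + 0.816i - 0.5685j - 0.0071k
-0.1046 + 0.816i - 0.5685j - 0.0071k


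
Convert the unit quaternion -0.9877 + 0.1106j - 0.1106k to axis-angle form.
axis = (0, √2/2, -√2/2), θ = 342°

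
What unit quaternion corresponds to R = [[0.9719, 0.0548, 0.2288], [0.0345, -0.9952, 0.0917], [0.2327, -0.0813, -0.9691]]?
-0.0436 + 0.992i + 0.0225j + 0.1163k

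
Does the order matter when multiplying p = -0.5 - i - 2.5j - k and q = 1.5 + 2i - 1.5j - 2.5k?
Yes: pq = -5 + 2.25i - 7.5j + 6.25k ≠ -5 - 7.25i + 1.5j - 6.75k = qp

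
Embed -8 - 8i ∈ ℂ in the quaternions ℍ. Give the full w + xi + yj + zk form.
-8 - 8i + 0j + 0k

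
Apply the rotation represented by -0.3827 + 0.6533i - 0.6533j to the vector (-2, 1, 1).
(-0.646, 2.354, -0.207)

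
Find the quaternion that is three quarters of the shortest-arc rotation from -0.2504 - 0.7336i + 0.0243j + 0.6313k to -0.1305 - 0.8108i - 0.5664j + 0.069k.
-0.1738 - 0.8488i - 0.4421j + 0.2321k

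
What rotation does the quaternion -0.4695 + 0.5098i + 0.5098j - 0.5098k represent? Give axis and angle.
axis = (√3/3, √3/3, -√3/3), θ = 236°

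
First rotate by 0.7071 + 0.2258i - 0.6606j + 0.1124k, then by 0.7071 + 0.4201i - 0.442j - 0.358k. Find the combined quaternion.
0.1534 + 0.1705i - 0.9077j - 0.3514k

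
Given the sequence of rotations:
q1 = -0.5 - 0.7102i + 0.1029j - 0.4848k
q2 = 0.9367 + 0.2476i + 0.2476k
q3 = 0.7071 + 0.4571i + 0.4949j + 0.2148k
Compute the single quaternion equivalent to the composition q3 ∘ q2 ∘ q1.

q2 · q1 = -0.1725 - 0.8145i + 0.0406j - 0.5524k
q3 · q2 · q1 = 0.3489 - 0.9369i + 0.0209j - 0.006k
0.3489 - 0.9369i + 0.0209j - 0.006k


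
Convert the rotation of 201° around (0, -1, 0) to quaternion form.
-0.1822 - 0.9833j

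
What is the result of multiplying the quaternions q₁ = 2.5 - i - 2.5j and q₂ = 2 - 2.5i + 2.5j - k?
8.75 - 5.75i + 0.25j - 11.25k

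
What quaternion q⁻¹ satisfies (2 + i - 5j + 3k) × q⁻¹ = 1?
0.0513 - 0.0256i + 0.1282j - 0.0769k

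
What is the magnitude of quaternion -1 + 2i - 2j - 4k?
5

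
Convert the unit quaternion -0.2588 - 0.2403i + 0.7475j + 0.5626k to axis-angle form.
axis = (-0.2488, 0.7739, 0.5824), θ = 7π/6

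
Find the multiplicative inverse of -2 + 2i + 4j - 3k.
-0.0606 - 0.0606i - 0.1212j + 0.0909k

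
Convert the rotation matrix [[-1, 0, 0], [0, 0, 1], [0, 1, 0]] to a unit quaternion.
0.7071j + 0.7071k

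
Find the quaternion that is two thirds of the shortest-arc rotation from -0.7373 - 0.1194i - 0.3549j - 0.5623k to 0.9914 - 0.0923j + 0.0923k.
-0.9605 - 0.0431i - 0.0633j - 0.2675k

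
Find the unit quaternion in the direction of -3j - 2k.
-0.8321j - 0.5547k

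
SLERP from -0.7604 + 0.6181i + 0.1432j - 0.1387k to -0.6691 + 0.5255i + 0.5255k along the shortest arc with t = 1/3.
-0.772 + 0.6209i + 0.1001j + 0.0919k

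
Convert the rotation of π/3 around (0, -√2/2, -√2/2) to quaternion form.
0.866 - 0.3536j - 0.3536k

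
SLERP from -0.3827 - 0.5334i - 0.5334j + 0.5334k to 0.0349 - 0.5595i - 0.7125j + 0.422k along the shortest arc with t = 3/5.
-0.1365 - 0.5641i - 0.6581j + 0.4796k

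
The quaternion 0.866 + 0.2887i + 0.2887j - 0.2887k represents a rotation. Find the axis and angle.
axis = (√3/3, √3/3, -√3/3), θ = π/3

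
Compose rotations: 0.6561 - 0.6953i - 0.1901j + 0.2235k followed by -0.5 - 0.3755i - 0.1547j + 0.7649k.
-0.7895 + 0.2121i - 0.4544j + 0.3539k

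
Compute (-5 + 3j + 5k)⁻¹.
-0.0847 - 0.0508j - 0.0847k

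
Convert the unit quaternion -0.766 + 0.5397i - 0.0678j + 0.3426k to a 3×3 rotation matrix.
[[0.7561, 0.4517, 0.4737], [-0.598, 0.1827, 0.7804], [0.2659, -0.8733, 0.4083]]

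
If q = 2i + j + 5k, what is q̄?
-2i - j - 5k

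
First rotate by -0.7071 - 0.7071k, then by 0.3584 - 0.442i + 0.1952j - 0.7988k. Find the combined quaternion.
-0.8183 + 0.1745i - 0.4506j + 0.3114k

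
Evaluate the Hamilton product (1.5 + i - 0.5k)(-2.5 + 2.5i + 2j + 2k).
-5.25 + 2.25i - 0.25j + 6.25k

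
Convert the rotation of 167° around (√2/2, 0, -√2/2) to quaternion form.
0.1132 + 0.7026i - 0.7026k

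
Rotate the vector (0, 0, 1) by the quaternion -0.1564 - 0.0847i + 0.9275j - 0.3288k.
(-0.234, -0.636, -0.735)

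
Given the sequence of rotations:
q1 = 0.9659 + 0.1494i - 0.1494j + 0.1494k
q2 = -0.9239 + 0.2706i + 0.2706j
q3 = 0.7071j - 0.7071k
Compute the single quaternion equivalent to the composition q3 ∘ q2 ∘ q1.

q2 · q1 = -0.8924 + 0.1638i + 0.359j - 0.2189k
q3 · q2 · q1 = -0.4086 + 0.0991i - 0.7468j + 0.5152k
-0.4086 + 0.0991i - 0.7468j + 0.5152k


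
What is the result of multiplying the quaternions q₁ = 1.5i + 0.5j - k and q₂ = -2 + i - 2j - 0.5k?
-1 - 5.25i - 1.25j - 1.5k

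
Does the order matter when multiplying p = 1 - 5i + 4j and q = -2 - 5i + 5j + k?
Yes: pq = -47 + 9i + 2j - 4k ≠ -47 + i - 8j + 6k = qp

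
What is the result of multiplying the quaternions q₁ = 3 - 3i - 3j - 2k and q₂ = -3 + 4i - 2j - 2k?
-7 + 23i - 11j + 18k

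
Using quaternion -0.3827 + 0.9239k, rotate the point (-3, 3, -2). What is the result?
(4.243, 0, -2)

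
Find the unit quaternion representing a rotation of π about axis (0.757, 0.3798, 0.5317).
0.757i + 0.3798j + 0.5317k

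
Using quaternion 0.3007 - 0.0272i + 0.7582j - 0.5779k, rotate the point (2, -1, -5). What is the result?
(-4.379, 3.192, 0.8)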